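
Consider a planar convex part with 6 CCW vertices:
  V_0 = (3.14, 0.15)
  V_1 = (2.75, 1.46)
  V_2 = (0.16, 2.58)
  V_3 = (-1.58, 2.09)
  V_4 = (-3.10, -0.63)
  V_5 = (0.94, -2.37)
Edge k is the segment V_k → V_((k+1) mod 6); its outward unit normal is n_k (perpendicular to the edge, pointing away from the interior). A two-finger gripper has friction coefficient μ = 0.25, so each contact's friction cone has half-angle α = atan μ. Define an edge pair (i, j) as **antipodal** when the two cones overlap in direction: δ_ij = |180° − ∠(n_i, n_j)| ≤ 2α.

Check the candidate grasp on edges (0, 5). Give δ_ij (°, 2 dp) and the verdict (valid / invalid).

δ = 122.30°, invalid

α = atan 0.25 = 14.04°;  2α = 28.07°
edge 0: e_0 = (-0.39, +1.31);  n_0 = (+0.9584, +0.2853)
edge 5: e_5 = (+2.20, +2.52);  n_5 = (+0.7533, -0.6577)
∠(n_0, n_5) = 57.70°
δ = |180° − 57.70°| = 122.30°
122.30° > 2α = 28.07°  →  invalid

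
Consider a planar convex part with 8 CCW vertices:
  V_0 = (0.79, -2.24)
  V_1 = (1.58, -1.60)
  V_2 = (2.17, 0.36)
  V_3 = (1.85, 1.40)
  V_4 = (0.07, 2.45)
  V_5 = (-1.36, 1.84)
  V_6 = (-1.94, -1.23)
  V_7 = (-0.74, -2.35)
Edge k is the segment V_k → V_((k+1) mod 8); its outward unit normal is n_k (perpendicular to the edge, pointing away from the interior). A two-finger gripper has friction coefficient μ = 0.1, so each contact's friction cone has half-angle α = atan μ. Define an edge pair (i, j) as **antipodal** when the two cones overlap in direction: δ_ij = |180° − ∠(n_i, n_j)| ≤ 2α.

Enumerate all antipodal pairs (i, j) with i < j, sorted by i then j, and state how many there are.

count = 1; pairs: (1,5)

α = atan 0.1 = 5.71°;  2α = 11.42°
n_0 = (+0.6295, -0.7770)
n_1 = (+0.9576, -0.2882)
n_2 = (+0.9558, +0.2941)
n_3 = (+0.5081, +0.8613)
n_4 = (-0.3924, +0.9198)
n_5 = (-0.9826, +0.1856)
n_6 = (-0.6823, -0.7311)
n_7 = (+0.0717, -0.9974)
  (0,1): δ = 145.76°  ·
  (0,2): δ = 111.91°  ·
  (0,3): δ = 69.55°  ·
  (0,4): δ = 15.91°  ·
  (0,5): δ = 40.29°  ·
  (0,6): δ = 97.96°  ·
  (0,7): δ = 145.10°  ·
  (1,2): δ = 146.14°  ·
  (1,3): δ = 103.78°  ·
  (1,4): δ = 50.15°  ·
  (1,5): δ = 6.05°  ✓
  (1,6): δ = 63.73°  ·
  (1,7): δ = 110.87°  ·
  (2,3): δ = 137.64°  ·
  (2,4): δ = 84.00°  ·
  (2,5): δ = 27.80°  ·
  (2,6): δ = 29.87°  ·
  (2,7): δ = 77.01°  ·
  (3,4): δ = 126.36°  ·
  (3,5): δ = 70.16°  ·
  (3,6): δ = 12.49°  ·
  (3,7): δ = 34.65°  ·
  (4,5): δ = 123.80°  ·
  (4,6): δ = 66.13°  ·
  (4,7): δ = 18.99°  ·
  (5,6): δ = 122.33°  ·
  (5,7): δ = 75.19°  ·
  (6,7): δ = 132.86°  ·
antipodal pairs: 1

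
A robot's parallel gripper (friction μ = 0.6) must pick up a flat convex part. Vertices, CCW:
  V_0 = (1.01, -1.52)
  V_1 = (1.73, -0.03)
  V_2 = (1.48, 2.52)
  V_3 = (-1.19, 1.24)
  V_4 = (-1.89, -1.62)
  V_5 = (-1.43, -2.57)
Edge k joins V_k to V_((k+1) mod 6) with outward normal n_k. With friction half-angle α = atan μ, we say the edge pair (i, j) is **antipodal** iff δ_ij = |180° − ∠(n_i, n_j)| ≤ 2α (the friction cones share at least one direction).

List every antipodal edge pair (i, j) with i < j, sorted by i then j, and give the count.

count = 7; pairs: (0,2), (0,3), (0,4), (1,3), (1,4), (2,5), (3,5)

α = atan 0.6 = 30.96°;  2α = 61.93°
n_0 = (+0.9004, -0.4351)
n_1 = (+0.9952, +0.0976)
n_2 = (-0.4323, +0.9017)
n_3 = (-0.9713, +0.2377)
n_4 = (-0.9000, -0.4358)
n_5 = (+0.3953, -0.9186)
  (0,1): δ = 148.61°  ·
  (0,2): δ = 38.60°  ✓
  (0,3): δ = 12.04°  ✓
  (0,4): δ = 51.63°  ✓
  (0,5): δ = 139.07°  ·
  (1,2): δ = 69.99°  ·
  (1,3): δ = 19.35°  ✓
  (1,4): δ = 20.24°  ✓
  (1,5): δ = 107.68°  ·
  (2,3): δ = 129.37°  ·
  (2,4): δ = 89.78°  ·
  (2,5): δ = 2.33°  ✓
  (3,4): δ = 140.41°  ·
  (3,5): δ = 52.96°  ✓
  (4,5): δ = 92.55°  ·
antipodal pairs: 7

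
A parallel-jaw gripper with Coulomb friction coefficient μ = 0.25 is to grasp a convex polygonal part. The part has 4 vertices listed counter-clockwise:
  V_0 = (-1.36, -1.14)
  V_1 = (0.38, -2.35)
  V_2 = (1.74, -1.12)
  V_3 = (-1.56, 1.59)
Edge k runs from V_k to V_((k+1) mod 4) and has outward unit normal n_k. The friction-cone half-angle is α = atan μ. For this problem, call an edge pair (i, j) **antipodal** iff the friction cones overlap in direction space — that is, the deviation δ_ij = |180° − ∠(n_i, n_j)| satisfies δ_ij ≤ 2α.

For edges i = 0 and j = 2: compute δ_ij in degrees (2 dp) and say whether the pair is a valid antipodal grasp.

δ = 4.58°, valid

α = atan 0.25 = 14.04°;  2α = 28.07°
edge 0: e_0 = (+1.74, -1.21);  n_0 = (-0.5709, -0.8210)
edge 2: e_2 = (-3.30, +2.71);  n_2 = (+0.6346, +0.7728)
∠(n_0, n_2) = 175.42°
δ = |180° − 175.42°| = 4.58°
4.58° ≤ 2α = 28.07°  →  valid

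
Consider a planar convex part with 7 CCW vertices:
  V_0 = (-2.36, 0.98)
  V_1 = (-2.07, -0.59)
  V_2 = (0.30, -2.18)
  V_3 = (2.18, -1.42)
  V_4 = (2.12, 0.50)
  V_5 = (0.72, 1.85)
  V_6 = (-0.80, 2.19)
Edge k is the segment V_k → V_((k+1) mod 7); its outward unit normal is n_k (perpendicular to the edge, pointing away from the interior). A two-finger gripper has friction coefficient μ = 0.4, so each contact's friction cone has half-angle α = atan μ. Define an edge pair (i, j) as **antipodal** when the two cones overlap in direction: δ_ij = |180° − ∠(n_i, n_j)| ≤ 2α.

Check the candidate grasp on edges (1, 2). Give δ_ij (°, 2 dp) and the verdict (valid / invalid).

α = atan 0.4 = 21.80°;  2α = 43.60°
edge 1: e_1 = (+2.37, -1.59);  n_1 = (-0.5571, -0.8304)
edge 2: e_2 = (+1.88, +0.76);  n_2 = (+0.3748, -0.9271)
∠(n_1, n_2) = 55.87°
δ = |180° − 55.87°| = 124.13°
124.13° > 2α = 43.60°  →  invalid

δ = 124.13°, invalid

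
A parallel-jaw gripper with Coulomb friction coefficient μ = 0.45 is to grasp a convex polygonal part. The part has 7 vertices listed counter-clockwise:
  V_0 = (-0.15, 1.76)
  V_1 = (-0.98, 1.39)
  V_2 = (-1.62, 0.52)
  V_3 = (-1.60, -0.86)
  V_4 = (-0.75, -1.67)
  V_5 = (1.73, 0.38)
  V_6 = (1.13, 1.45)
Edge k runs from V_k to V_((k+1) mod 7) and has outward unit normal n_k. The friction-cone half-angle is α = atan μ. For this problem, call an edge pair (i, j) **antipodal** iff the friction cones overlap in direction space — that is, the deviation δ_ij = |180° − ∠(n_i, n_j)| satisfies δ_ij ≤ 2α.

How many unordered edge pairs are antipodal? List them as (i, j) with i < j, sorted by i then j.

α = atan 0.45 = 24.23°;  2α = 48.46°
n_0 = (-0.4072, +0.9134)
n_1 = (-0.8055, +0.5926)
n_2 = (-0.9999, -0.0145)
n_3 = (-0.6899, -0.7239)
n_4 = (+0.6371, -0.7708)
n_5 = (+0.8722, +0.4891)
n_6 = (+0.2354, +0.9719)
  (0,1): δ = 150.37°  ·
  (0,2): δ = 113.20°  ·
  (0,3): δ = 67.65°  ·
  (0,4): δ = 15.55°  ✓
  (0,5): δ = 95.25°  ·
  (0,6): δ = 142.36°  ·
  (1,2): δ = 142.83°  ·
  (1,3): δ = 97.28°  ·
  (1,4): δ = 14.08°  ✓
  (1,5): δ = 65.62°  ·
  (1,6): δ = 112.73°  ·
  (2,3): δ = 134.45°  ·
  (2,4): δ = 51.25°  ·
  (2,5): δ = 28.45°  ✓
  (2,6): δ = 75.56°  ·
  (3,4): δ = 96.80°  ·
  (3,5): δ = 17.10°  ✓
  (3,6): δ = 30.01°  ✓
  (4,5): δ = 100.30°  ·
  (4,6): δ = 53.19°  ·
  (5,6): δ = 132.90°  ·
antipodal pairs: 5

count = 5; pairs: (0,4), (1,4), (2,5), (3,5), (3,6)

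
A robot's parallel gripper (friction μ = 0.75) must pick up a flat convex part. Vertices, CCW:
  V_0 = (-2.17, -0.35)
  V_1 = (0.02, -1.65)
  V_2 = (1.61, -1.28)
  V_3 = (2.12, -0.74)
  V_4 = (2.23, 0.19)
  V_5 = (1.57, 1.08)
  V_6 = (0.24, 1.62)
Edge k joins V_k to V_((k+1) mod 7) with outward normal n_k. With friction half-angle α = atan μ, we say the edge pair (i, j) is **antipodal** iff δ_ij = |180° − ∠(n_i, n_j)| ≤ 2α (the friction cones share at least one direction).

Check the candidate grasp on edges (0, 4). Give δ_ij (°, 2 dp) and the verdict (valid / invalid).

α = atan 0.75 = 36.87°;  2α = 73.74°
edge 0: e_0 = (+2.19, -1.30);  n_0 = (-0.5104, -0.8599)
edge 4: e_4 = (-0.66, +0.89);  n_4 = (+0.8032, +0.5957)
∠(n_0, n_4) = 157.25°
δ = |180° − 157.25°| = 22.75°
22.75° ≤ 2α = 73.74°  →  valid

δ = 22.75°, valid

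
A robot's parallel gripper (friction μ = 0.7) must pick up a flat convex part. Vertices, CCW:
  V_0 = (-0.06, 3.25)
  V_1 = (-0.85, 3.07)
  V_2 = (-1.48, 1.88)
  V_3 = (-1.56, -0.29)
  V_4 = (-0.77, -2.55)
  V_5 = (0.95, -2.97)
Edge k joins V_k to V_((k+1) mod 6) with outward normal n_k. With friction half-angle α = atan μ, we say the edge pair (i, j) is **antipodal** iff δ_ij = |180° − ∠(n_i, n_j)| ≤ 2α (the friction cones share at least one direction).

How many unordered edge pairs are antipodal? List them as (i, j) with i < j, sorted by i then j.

count = 5; pairs: (0,4), (1,5), (2,5), (3,5), (4,5)

α = atan 0.7 = 34.99°;  2α = 69.98°
n_0 = (-0.2222, +0.9750)
n_1 = (-0.8838, +0.4679)
n_2 = (-0.9993, +0.0368)
n_3 = (-0.9440, -0.3300)
n_4 = (-0.2372, -0.9715)
n_5 = (+0.9871, +0.1603)
  (0,1): δ = 130.73°  ·
  (0,2): δ = 104.95°  ·
  (0,3): δ = 83.57°  ·
  (0,4): δ = 26.56°  ✓
  (0,5): δ = 86.39°  ·
  (1,2): δ = 154.21°  ·
  (1,3): δ = 132.84°  ·
  (1,4): δ = 75.83°  ·
  (1,5): δ = 37.12°  ✓
  (2,3): δ = 158.62°  ·
  (2,4): δ = 101.61°  ·
  (2,5): δ = 11.33°  ✓
  (3,4): δ = 122.99°  ·
  (3,5): δ = 10.04°  ✓
  (4,5): δ = 67.05°  ✓
antipodal pairs: 5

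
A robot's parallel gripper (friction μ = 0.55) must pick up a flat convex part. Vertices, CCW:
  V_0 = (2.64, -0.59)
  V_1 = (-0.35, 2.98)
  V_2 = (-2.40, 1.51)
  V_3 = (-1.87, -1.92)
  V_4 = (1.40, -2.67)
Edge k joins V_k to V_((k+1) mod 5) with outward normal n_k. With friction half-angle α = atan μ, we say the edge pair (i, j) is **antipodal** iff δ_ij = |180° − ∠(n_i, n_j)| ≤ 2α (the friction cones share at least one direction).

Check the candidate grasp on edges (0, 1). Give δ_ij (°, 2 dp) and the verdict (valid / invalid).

α = atan 0.55 = 28.81°;  2α = 57.62°
edge 0: e_0 = (-2.99, +3.57);  n_0 = (+0.7666, +0.6421)
edge 1: e_1 = (-2.05, -1.47);  n_1 = (-0.5827, +0.8127)
∠(n_0, n_1) = 85.70°
δ = |180° − 85.70°| = 94.30°
94.30° > 2α = 57.62°  →  invalid

δ = 94.30°, invalid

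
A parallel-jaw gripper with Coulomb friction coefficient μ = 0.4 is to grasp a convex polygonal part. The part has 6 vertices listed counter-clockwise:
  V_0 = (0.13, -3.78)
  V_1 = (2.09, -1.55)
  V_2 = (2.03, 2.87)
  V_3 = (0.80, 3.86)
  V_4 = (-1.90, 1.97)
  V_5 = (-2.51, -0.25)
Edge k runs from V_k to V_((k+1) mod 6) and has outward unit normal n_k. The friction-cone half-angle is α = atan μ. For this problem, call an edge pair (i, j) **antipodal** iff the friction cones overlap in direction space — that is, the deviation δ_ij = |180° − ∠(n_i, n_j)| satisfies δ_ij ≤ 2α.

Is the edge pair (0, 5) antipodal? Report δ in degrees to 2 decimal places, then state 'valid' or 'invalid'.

δ = 78.10°, invalid

α = atan 0.4 = 21.80°;  2α = 43.60°
edge 0: e_0 = (+1.96, +2.23);  n_0 = (+0.7511, -0.6602)
edge 5: e_5 = (+2.64, -3.53);  n_5 = (-0.8008, -0.5989)
∠(n_0, n_5) = 101.90°
δ = |180° − 101.90°| = 78.10°
78.10° > 2α = 43.60°  →  invalid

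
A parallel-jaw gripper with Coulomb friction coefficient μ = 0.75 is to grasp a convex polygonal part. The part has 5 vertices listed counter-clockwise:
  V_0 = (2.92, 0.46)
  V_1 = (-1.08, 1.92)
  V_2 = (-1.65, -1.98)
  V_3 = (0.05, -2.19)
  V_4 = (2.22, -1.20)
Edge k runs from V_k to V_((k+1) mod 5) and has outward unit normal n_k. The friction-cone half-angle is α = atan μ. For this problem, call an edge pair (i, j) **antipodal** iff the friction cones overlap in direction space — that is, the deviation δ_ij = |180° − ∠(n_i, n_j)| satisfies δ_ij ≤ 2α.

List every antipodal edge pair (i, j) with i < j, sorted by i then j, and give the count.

count = 4; pairs: (0,2), (0,3), (1,3), (1,4)

α = atan 0.75 = 36.87°;  2α = 73.74°
n_0 = (+0.3429, +0.9394)
n_1 = (-0.9895, +0.1446)
n_2 = (-0.1226, -0.9925)
n_3 = (+0.4151, -0.9098)
n_4 = (+0.9214, -0.3886)
  (0,1): δ = 78.26°  ·
  (0,2): δ = 13.01°  ✓
  (0,3): δ = 44.58°  ✓
  (0,4): δ = 87.19°  ·
  (1,2): δ = 88.73°  ·
  (1,3): δ = 57.16°  ✓
  (1,4): δ = 14.55°  ✓
  (2,3): δ = 148.43°  ·
  (2,4): δ = 105.82°  ·
  (3,4): δ = 137.39°  ·
antipodal pairs: 4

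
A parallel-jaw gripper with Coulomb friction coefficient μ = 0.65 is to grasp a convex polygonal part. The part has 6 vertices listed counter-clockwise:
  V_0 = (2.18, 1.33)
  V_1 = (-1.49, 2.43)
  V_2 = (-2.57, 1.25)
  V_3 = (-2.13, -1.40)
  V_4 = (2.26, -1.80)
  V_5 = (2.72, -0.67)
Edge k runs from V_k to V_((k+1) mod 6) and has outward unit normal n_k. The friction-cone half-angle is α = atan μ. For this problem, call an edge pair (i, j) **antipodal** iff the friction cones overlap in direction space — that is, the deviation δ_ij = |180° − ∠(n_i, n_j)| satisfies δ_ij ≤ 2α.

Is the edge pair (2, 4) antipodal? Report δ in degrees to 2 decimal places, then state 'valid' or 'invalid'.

δ = 31.58°, valid

α = atan 0.65 = 33.02°;  2α = 66.05°
edge 2: e_2 = (+0.44, -2.65);  n_2 = (-0.9865, -0.1638)
edge 4: e_4 = (+0.46, +1.13);  n_4 = (+0.9262, -0.3770)
∠(n_2, n_4) = 148.42°
δ = |180° − 148.42°| = 31.58°
31.58° ≤ 2α = 66.05°  →  valid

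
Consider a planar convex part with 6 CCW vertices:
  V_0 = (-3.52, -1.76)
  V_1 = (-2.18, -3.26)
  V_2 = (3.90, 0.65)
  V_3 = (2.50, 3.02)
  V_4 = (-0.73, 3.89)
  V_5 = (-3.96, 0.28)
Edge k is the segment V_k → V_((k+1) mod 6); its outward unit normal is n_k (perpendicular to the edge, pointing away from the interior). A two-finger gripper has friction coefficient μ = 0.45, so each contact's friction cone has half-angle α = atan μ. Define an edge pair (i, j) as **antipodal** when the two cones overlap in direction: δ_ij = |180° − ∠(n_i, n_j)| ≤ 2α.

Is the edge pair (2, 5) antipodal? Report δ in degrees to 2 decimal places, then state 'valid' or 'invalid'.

α = atan 0.45 = 24.23°;  2α = 48.46°
edge 2: e_2 = (-1.40, +2.37);  n_2 = (+0.8610, +0.5086)
edge 5: e_5 = (+0.44, -2.04);  n_5 = (-0.9775, -0.2108)
∠(n_2, n_5) = 161.60°
δ = |180° − 161.60°| = 18.40°
18.40° ≤ 2α = 48.46°  →  valid

δ = 18.40°, valid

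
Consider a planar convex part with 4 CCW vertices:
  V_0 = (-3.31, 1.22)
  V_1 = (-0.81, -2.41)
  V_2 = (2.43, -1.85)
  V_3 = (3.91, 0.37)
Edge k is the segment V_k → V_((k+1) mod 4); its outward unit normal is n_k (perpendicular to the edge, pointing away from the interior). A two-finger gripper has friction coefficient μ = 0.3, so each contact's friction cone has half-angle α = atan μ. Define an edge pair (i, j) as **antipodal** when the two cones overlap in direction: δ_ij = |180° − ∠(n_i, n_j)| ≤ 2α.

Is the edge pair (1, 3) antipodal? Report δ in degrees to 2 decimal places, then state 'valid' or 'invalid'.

α = atan 0.3 = 16.70°;  2α = 33.40°
edge 1: e_1 = (+3.24, +0.56);  n_1 = (+0.1703, -0.9854)
edge 3: e_3 = (-7.22, +0.85);  n_3 = (+0.1169, +0.9931)
∠(n_1, n_3) = 163.48°
δ = |180° − 163.48°| = 16.52°
16.52° ≤ 2α = 33.40°  →  valid

δ = 16.52°, valid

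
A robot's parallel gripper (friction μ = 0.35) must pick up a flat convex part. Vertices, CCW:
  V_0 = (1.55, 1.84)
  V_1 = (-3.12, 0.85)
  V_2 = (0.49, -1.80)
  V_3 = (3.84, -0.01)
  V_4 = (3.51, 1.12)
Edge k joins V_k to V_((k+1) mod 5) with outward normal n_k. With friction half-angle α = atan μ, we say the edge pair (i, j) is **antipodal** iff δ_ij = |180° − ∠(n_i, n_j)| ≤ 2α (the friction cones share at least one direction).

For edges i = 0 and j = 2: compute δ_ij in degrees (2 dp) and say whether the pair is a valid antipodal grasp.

δ = 16.15°, valid

α = atan 0.35 = 19.29°;  2α = 38.58°
edge 0: e_0 = (-4.67, -0.99);  n_0 = (-0.2074, +0.9783)
edge 2: e_2 = (+3.35, +1.79);  n_2 = (+0.4713, -0.8820)
∠(n_0, n_2) = 163.85°
δ = |180° − 163.85°| = 16.15°
16.15° ≤ 2α = 38.58°  →  valid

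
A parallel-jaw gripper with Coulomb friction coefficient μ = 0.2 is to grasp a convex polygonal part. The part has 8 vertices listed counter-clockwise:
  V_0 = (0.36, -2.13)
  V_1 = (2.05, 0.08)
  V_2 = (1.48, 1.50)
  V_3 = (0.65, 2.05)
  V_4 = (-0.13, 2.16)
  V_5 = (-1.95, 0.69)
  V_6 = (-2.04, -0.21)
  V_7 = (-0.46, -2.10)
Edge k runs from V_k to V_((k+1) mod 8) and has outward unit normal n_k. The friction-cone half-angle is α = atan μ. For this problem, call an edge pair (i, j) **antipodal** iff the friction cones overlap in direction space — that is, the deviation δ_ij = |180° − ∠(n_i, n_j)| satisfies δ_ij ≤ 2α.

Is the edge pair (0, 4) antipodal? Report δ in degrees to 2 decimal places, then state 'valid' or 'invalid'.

δ = 13.67°, valid

α = atan 0.2 = 11.31°;  2α = 22.62°
edge 0: e_0 = (+1.69, +2.21);  n_0 = (+0.7944, -0.6075)
edge 4: e_4 = (-1.82, -1.47);  n_4 = (-0.6283, +0.7779)
∠(n_0, n_4) = 166.33°
δ = |180° − 166.33°| = 13.67°
13.67° ≤ 2α = 22.62°  →  valid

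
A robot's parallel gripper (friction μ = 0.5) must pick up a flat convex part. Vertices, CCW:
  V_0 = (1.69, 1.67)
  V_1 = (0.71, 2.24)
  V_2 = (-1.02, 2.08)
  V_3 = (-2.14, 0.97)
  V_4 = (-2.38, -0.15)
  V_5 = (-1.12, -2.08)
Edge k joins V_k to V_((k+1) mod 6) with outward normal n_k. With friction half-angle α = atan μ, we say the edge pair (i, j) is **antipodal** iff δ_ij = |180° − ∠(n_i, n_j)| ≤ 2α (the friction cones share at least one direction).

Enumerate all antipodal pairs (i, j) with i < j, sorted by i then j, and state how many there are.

count = 4; pairs: (0,4), (1,5), (2,5), (3,5)

α = atan 0.5 = 26.57°;  2α = 53.13°
n_0 = (+0.5028, +0.8644)
n_1 = (-0.0921, +0.9958)
n_2 = (-0.7039, +0.7103)
n_3 = (-0.9778, +0.2095)
n_4 = (-0.8374, -0.5467)
n_5 = (+0.8003, -0.5997)
  (0,1): δ = 144.53°  ·
  (0,2): δ = 105.07°  ·
  (0,3): δ = 71.91°  ·
  (0,4): δ = 26.68°  ✓
  (0,5): δ = 83.34°  ·
  (1,2): δ = 140.54°  ·
  (1,3): δ = 107.38°  ·
  (1,4): δ = 62.15°  ·
  (1,5): δ = 47.87°  ✓
  (2,3): δ = 146.84°  ·
  (2,4): δ = 101.60°  ·
  (2,5): δ = 8.41°  ✓
  (3,4): δ = 134.77°  ·
  (3,5): δ = 24.75°  ✓
  (4,5): δ = 69.98°  ·
antipodal pairs: 4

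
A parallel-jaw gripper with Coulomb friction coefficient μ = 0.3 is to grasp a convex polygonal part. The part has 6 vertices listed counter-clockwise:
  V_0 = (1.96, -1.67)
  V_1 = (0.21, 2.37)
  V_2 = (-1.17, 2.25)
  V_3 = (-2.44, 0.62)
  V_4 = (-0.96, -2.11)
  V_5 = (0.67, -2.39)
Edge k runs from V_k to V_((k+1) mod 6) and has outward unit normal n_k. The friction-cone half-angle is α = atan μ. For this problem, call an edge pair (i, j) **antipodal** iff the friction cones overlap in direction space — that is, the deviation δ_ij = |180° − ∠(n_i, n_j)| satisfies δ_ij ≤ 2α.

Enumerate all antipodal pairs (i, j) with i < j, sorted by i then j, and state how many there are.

count = 4; pairs: (0,3), (1,4), (1,5), (2,5)

α = atan 0.3 = 16.70°;  2α = 33.40°
n_0 = (+0.9176, +0.3975)
n_1 = (-0.0866, +0.9962)
n_2 = (-0.7888, +0.6146)
n_3 = (-0.8791, -0.4766)
n_4 = (-0.1693, -0.9856)
n_5 = (+0.4874, -0.8732)
  (0,1): δ = 108.45°  ·
  (0,2): δ = 61.34°  ·
  (0,3): δ = 5.04°  ✓
  (0,4): δ = 56.83°  ·
  (0,5): δ = 95.75°  ·
  (1,2): δ = 132.89°  ·
  (1,3): δ = 66.51°  ·
  (1,4): δ = 14.72°  ✓
  (1,5): δ = 24.20°  ✓
  (2,3): δ = 113.61°  ·
  (2,4): δ = 61.82°  ·
  (2,5): δ = 22.91°  ✓
  (3,4): δ = 128.21°  ·
  (3,5): δ = 89.30°  ·
  (4,5): δ = 141.09°  ·
antipodal pairs: 4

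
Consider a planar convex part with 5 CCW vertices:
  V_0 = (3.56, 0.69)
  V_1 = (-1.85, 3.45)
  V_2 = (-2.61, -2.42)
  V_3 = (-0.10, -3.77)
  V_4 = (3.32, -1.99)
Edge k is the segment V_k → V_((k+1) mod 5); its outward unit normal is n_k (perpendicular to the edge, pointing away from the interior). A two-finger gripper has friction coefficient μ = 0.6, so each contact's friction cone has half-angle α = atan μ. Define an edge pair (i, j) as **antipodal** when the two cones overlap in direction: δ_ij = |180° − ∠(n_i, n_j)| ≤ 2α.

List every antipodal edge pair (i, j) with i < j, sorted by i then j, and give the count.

count = 4; pairs: (0,2), (0,3), (1,3), (1,4)

α = atan 0.6 = 30.96°;  2α = 61.93°
n_0 = (+0.4544, +0.8908)
n_1 = (-0.9917, +0.1284)
n_2 = (-0.4737, -0.8807)
n_3 = (+0.4617, -0.8870)
n_4 = (+0.9960, -0.0892)
  (0,1): δ = 70.35°  ·
  (0,2): δ = 1.24°  ✓
  (0,3): δ = 54.52°  ✓
  (0,4): δ = 111.91°  ·
  (1,2): δ = 110.90°  ·
  (1,3): δ = 55.13°  ✓
  (1,4): δ = 2.26°  ✓
  (2,3): δ = 124.23°  ·
  (2,4): δ = 66.84°  ·
  (3,4): δ = 122.61°  ·
antipodal pairs: 4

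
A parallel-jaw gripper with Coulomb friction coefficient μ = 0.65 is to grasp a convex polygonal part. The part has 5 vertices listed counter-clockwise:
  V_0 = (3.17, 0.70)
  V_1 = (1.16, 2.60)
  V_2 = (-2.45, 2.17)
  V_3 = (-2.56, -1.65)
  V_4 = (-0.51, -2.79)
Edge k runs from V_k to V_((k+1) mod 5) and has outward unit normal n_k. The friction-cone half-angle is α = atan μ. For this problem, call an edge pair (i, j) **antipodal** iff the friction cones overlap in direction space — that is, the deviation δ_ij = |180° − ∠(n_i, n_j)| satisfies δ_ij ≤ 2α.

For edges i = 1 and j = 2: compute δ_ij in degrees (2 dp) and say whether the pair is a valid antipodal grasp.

α = atan 0.65 = 33.02°;  2α = 66.05°
edge 1: e_1 = (-3.61, -0.43);  n_1 = (-0.1183, +0.9930)
edge 2: e_2 = (-0.11, -3.82);  n_2 = (-0.9996, +0.0288)
∠(n_1, n_2) = 81.56°
δ = |180° − 81.56°| = 98.44°
98.44° > 2α = 66.05°  →  invalid

δ = 98.44°, invalid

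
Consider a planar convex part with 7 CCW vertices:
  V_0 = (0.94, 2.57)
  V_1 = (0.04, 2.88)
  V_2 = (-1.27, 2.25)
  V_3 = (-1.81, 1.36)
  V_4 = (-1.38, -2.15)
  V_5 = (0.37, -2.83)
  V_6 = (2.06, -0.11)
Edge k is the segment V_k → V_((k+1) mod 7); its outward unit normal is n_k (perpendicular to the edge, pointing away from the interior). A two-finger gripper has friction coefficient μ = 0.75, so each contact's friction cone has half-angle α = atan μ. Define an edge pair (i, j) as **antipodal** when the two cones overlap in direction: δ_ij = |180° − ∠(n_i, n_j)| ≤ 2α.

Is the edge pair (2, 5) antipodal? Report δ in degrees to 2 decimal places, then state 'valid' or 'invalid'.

δ = 0.61°, valid

α = atan 0.75 = 36.87°;  2α = 73.74°
edge 2: e_2 = (-0.54, -0.89);  n_2 = (-0.8549, +0.5187)
edge 5: e_5 = (+1.69, +2.72);  n_5 = (+0.8494, -0.5278)
∠(n_2, n_5) = 179.39°
δ = |180° − 179.39°| = 0.61°
0.61° ≤ 2α = 73.74°  →  valid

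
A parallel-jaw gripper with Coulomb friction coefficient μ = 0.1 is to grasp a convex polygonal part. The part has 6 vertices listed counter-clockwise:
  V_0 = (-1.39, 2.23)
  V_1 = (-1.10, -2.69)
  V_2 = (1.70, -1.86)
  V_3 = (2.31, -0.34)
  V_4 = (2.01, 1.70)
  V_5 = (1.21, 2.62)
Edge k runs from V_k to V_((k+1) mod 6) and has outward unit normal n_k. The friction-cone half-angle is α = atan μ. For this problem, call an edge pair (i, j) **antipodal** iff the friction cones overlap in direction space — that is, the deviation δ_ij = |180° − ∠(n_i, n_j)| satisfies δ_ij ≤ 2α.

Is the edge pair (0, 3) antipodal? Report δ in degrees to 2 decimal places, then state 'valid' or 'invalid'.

δ = 4.99°, valid

α = atan 0.1 = 5.71°;  2α = 11.42°
edge 0: e_0 = (+0.29, -4.92);  n_0 = (-0.9983, -0.0588)
edge 3: e_3 = (-0.30, +2.04);  n_3 = (+0.9894, +0.1455)
∠(n_0, n_3) = 175.01°
δ = |180° − 175.01°| = 4.99°
4.99° ≤ 2α = 11.42°  →  valid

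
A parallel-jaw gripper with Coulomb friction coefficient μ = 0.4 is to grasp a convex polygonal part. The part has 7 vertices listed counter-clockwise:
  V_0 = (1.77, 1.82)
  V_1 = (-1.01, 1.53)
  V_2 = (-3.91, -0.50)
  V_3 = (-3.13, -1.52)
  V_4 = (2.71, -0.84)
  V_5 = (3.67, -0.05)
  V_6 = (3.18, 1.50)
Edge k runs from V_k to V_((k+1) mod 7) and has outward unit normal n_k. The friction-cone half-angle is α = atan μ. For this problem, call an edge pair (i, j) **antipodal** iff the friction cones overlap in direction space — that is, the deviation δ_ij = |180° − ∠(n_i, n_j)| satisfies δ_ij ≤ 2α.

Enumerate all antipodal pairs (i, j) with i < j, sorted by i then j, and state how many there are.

α = atan 0.4 = 21.80°;  2α = 43.60°
n_0 = (-0.1038, +0.9946)
n_1 = (-0.5735, +0.8192)
n_2 = (-0.7944, -0.6075)
n_3 = (+0.1157, -0.9933)
n_4 = (+0.6354, -0.7722)
n_5 = (+0.9535, +0.3014)
n_6 = (+0.2213, +0.9752)
  (0,1): δ = 150.96°  ·
  (0,2): δ = 58.55°  ·
  (0,3): δ = 0.69°  ✓
  (0,4): δ = 33.50°  ✓
  (0,5): δ = 101.59°  ·
  (0,6): δ = 161.26°  ·
  (1,2): δ = 87.59°  ·
  (1,3): δ = 28.35°  ✓
  (1,4): δ = 4.46°  ✓
  (1,5): δ = 72.55°  ·
  (1,6): δ = 132.22°  ·
  (2,3): δ = 120.76°  ·
  (2,4): δ = 87.95°  ·
  (2,5): δ = 19.86°  ✓
  (2,6): δ = 39.81°  ✓
  (3,4): δ = 147.19°  ·
  (3,5): δ = 79.10°  ·
  (3,6): δ = 19.43°  ✓
  (4,5): δ = 111.91°  ·
  (4,6): δ = 52.24°  ·
  (5,6): δ = 120.33°  ·
antipodal pairs: 7

count = 7; pairs: (0,3), (0,4), (1,3), (1,4), (2,5), (2,6), (3,6)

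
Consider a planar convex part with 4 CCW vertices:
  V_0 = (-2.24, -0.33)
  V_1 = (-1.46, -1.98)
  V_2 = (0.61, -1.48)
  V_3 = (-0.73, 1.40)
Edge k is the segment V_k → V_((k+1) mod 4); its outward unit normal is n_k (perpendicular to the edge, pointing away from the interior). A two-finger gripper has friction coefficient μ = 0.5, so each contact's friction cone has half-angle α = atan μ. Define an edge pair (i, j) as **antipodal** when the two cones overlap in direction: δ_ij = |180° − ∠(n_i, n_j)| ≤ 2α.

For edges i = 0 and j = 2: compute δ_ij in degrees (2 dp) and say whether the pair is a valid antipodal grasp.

δ = 0.35°, valid

α = atan 0.5 = 26.57°;  2α = 53.13°
edge 0: e_0 = (+0.78, -1.65);  n_0 = (-0.9041, -0.4274)
edge 2: e_2 = (-1.34, +2.88);  n_2 = (+0.9067, +0.4219)
∠(n_0, n_2) = 179.65°
δ = |180° − 179.65°| = 0.35°
0.35° ≤ 2α = 53.13°  →  valid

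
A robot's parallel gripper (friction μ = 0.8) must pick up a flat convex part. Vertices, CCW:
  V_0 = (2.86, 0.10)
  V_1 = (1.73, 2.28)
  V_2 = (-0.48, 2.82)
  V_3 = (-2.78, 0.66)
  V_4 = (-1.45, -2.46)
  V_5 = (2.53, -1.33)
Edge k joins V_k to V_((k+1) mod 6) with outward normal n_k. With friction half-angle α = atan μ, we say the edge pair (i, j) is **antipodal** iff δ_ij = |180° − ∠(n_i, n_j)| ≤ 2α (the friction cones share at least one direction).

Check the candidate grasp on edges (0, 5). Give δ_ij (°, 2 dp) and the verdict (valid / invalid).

δ = 139.61°, invalid

α = atan 0.8 = 38.66°;  2α = 77.32°
edge 0: e_0 = (-1.13, +2.18);  n_0 = (+0.8878, +0.4602)
edge 5: e_5 = (+0.33, +1.43);  n_5 = (+0.9744, -0.2249)
∠(n_0, n_5) = 40.39°
δ = |180° − 40.39°| = 139.61°
139.61° > 2α = 77.32°  →  invalid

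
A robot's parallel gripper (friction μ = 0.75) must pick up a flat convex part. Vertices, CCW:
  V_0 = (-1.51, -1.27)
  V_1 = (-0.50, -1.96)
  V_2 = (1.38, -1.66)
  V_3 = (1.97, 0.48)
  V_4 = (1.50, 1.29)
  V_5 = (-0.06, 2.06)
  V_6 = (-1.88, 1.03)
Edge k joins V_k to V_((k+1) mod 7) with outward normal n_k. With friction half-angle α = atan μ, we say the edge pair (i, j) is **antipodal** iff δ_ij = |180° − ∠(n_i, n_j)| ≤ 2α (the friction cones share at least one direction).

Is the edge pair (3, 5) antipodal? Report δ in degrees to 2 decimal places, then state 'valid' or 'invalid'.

δ = 90.62°, invalid

α = atan 0.75 = 36.87°;  2α = 73.74°
edge 3: e_3 = (-0.47, +0.81);  n_3 = (+0.8649, +0.5019)
edge 5: e_5 = (-1.82, -1.03);  n_5 = (-0.4925, +0.8703)
∠(n_3, n_5) = 89.38°
δ = |180° − 89.38°| = 90.62°
90.62° > 2α = 73.74°  →  invalid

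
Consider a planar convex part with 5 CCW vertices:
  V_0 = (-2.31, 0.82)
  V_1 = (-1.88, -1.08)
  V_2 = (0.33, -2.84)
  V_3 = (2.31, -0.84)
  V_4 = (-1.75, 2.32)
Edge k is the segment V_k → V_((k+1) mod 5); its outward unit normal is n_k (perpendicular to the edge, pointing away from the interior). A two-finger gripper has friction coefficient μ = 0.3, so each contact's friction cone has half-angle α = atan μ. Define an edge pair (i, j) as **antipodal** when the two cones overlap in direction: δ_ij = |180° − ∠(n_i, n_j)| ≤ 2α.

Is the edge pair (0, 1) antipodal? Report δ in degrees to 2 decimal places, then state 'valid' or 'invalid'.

α = atan 0.3 = 16.70°;  2α = 33.40°
edge 0: e_0 = (+0.43, -1.90);  n_0 = (-0.9753, -0.2207)
edge 1: e_1 = (+2.21, -1.76);  n_1 = (-0.6230, -0.7822)
∠(n_0, n_1) = 38.71°
δ = |180° − 38.71°| = 141.29°
141.29° > 2α = 33.40°  →  invalid

δ = 141.29°, invalid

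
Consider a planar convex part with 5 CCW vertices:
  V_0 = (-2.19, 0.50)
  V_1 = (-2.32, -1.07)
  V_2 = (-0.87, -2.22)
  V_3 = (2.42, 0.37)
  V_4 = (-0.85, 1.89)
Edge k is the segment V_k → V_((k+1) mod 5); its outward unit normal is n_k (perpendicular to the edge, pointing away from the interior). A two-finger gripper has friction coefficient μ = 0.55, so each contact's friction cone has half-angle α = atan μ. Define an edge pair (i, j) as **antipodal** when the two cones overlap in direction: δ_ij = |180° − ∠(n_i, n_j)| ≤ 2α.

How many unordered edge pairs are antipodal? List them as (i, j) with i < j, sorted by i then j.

count = 3; pairs: (0,2), (1,3), (2,4)

α = atan 0.55 = 28.81°;  2α = 57.62°
n_0 = (-0.9966, +0.0825)
n_1 = (-0.6214, -0.7835)
n_2 = (+0.6186, -0.7857)
n_3 = (+0.4215, +0.9068)
n_4 = (-0.7199, +0.6940)
  (0,1): δ = 123.68°  ·
  (0,2): δ = 47.06°  ✓
  (0,3): δ = 69.80°  ·
  (0,4): δ = 140.78°  ·
  (1,2): δ = 103.37°  ·
  (1,3): δ = 13.49°  ✓
  (1,4): δ = 84.47°  ·
  (2,3): δ = 63.14°  ·
  (2,4): δ = 7.84°  ✓
  (3,4): δ = 109.02°  ·
antipodal pairs: 3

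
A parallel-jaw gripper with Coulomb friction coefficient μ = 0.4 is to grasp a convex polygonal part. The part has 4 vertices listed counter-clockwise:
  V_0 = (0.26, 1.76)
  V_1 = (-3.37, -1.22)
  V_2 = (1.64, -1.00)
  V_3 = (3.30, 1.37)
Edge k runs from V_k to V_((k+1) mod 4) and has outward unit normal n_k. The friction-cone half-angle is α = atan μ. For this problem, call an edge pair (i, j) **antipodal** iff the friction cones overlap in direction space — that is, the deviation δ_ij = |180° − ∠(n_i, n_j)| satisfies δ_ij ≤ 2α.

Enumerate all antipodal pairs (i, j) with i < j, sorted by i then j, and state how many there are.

α = atan 0.4 = 21.80°;  2α = 43.60°
n_0 = (-0.6345, +0.7729)
n_1 = (+0.0439, -0.9990)
n_2 = (+0.8191, -0.5737)
n_3 = (+0.1272, +0.9919)
  (0,1): δ = 36.87°  ✓
  (0,2): δ = 15.61°  ✓
  (0,3): δ = 133.31°  ·
  (1,2): δ = 127.52°  ·
  (1,3): δ = 9.82°  ✓
  (2,3): δ = 62.30°  ·
antipodal pairs: 3

count = 3; pairs: (0,1), (0,2), (1,3)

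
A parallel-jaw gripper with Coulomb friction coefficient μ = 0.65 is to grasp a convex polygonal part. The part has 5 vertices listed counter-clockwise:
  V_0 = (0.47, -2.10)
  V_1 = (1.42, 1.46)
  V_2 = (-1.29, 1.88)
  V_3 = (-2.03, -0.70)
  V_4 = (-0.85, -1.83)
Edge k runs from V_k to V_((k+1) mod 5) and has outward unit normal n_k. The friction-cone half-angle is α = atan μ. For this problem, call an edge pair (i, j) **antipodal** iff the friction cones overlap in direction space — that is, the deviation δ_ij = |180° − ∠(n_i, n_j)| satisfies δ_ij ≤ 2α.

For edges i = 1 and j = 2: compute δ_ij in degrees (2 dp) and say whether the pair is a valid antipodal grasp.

α = atan 0.65 = 33.02°;  2α = 66.05°
edge 1: e_1 = (-2.71, +0.42);  n_1 = (+0.1532, +0.9882)
edge 2: e_2 = (-0.74, -2.58);  n_2 = (-0.9612, +0.2757)
∠(n_1, n_2) = 82.81°
δ = |180° − 82.81°| = 97.19°
97.19° > 2α = 66.05°  →  invalid

δ = 97.19°, invalid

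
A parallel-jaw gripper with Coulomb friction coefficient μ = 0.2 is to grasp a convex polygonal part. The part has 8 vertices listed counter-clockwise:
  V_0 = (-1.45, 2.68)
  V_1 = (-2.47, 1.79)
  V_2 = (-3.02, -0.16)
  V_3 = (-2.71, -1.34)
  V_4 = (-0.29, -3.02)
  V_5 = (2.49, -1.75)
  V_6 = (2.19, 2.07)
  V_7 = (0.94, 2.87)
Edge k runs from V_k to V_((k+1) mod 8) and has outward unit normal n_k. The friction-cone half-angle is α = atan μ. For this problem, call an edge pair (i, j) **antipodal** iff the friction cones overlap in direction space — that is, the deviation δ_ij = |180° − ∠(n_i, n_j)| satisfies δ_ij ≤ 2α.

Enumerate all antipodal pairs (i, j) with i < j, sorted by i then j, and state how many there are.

α = atan 0.2 = 11.31°;  2α = 22.62°
n_0 = (-0.6575, +0.7535)
n_1 = (-0.9624, +0.2715)
n_2 = (-0.9672, -0.2541)
n_3 = (-0.5703, -0.8215)
n_4 = (+0.4155, -0.9096)
n_5 = (+0.9969, +0.0783)
n_6 = (+0.5391, +0.8423)
n_7 = (-0.0792, +0.9969)
  (0,1): δ = 146.86°  ·
  (0,2): δ = 116.39°  ·
  (0,3): δ = 75.88°  ·
  (0,4): δ = 16.55°  ✓
  (0,5): δ = 53.38°  ·
  (0,6): δ = 106.27°  ·
  (0,7): δ = 143.44°  ·
  (1,2): δ = 149.53°  ·
  (1,3): δ = 109.02°  ·
  (1,4): δ = 49.70°  ·
  (1,5): δ = 20.24°  ✓
  (1,6): δ = 73.13°  ·
  (1,7): δ = 110.30°  ·
  (2,3): δ = 139.49°  ·
  (2,4): δ = 80.17°  ·
  (2,5): δ = 10.23°  ✓
  (2,6): δ = 42.66°  ·
  (2,7): δ = 79.83°  ·
  (3,4): δ = 120.68°  ·
  (3,5): δ = 50.74°  ·
  (3,6): δ = 2.15°  ✓
  (3,7): δ = 39.31°  ·
  (4,5): δ = 110.06°  ·
  (4,6): δ = 57.17°  ·
  (4,7): δ = 20.01°  ✓
  (5,6): δ = 127.11°  ·
  (5,7): δ = 89.95°  ·
  (6,7): δ = 142.84°  ·
antipodal pairs: 5

count = 5; pairs: (0,4), (1,5), (2,5), (3,6), (4,7)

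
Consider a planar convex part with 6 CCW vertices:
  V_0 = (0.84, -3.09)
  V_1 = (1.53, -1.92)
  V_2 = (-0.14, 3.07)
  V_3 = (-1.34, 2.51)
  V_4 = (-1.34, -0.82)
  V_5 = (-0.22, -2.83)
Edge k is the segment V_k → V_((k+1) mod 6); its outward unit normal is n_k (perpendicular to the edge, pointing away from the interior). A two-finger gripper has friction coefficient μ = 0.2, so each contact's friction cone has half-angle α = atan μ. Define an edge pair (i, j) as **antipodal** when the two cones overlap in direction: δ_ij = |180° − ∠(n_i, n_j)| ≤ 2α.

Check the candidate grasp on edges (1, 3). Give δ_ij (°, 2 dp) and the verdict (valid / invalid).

α = atan 0.2 = 11.31°;  2α = 22.62°
edge 1: e_1 = (-1.67, +4.99);  n_1 = (+0.9483, +0.3174)
edge 3: e_3 = (+0.00, -3.33);  n_3 = (-1.0000, -0.0000)
∠(n_1, n_3) = 161.50°
δ = |180° − 161.50°| = 18.50°
18.50° ≤ 2α = 22.62°  →  valid

δ = 18.50°, valid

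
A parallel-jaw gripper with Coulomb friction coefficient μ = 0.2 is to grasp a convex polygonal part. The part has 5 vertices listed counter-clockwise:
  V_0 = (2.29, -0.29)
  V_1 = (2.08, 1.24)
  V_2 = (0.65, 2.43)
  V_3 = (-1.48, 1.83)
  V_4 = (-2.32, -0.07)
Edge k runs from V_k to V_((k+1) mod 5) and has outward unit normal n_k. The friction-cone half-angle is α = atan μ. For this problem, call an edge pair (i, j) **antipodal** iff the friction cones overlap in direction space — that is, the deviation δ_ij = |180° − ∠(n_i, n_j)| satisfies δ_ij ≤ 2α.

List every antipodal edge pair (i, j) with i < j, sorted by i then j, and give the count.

α = atan 0.2 = 11.31°;  2α = 22.62°
n_0 = (+0.9907, +0.1360)
n_1 = (+0.6397, +0.7687)
n_2 = (-0.2711, +0.9625)
n_3 = (-0.9146, +0.4044)
n_4 = (-0.0477, -0.9989)
  (0,1): δ = 137.58°  ·
  (0,2): δ = 82.08°  ·
  (0,3): δ = 31.67°  ·
  (0,4): δ = 79.45°  ·
  (1,2): δ = 124.50°  ·
  (1,3): δ = 74.08°  ·
  (1,4): δ = 37.03°  ·
  (2,3): δ = 129.58°  ·
  (2,4): δ = 18.46°  ✓
  (3,4): δ = 68.88°  ·
antipodal pairs: 1

count = 1; pairs: (2,4)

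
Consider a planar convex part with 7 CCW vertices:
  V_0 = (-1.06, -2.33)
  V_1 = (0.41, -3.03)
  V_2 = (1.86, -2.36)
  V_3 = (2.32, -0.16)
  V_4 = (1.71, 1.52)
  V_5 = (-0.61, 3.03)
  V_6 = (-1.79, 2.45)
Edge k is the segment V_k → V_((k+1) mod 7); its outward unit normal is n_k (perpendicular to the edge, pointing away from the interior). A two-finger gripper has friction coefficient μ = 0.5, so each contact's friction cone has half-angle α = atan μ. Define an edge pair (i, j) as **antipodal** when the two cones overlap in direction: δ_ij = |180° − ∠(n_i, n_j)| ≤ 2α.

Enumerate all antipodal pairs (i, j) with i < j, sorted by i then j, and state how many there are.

count = 8; pairs: (0,3), (0,4), (0,5), (1,5), (2,5), (2,6), (3,6), (4,6)

α = atan 0.5 = 26.57°;  2α = 53.13°
n_0 = (-0.4299, -0.9029)
n_1 = (+0.4195, -0.9078)
n_2 = (+0.9788, -0.2047)
n_3 = (+0.9400, +0.3413)
n_4 = (+0.5455, +0.8381)
n_5 = (-0.4411, +0.8974)
n_6 = (-0.9885, -0.1510)
  (0,1): δ = 129.74°  ·
  (0,2): δ = 76.35°  ·
  (0,3): δ = 44.58°  ✓
  (0,4): δ = 7.60°  ✓
  (0,5): δ = 51.64°  ✓
  (0,6): δ = 124.15°  ·
  (1,2): δ = 126.61°  ·
  (1,3): δ = 94.84°  ·
  (1,4): δ = 57.86°  ·
  (1,5): δ = 1.38°  ✓
  (1,6): δ = 73.88°  ·
  (2,3): δ = 148.23°  ·
  (2,4): δ = 111.25°  ·
  (2,5): δ = 52.01°  ✓
  (2,6): δ = 20.49°  ✓
  (3,4): δ = 143.01°  ·
  (3,5): δ = 83.78°  ·
  (3,6): δ = 11.27°  ✓
  (4,5): δ = 120.77°  ·
  (4,6): δ = 48.26°  ✓
  (5,6): δ = 107.49°  ·
antipodal pairs: 8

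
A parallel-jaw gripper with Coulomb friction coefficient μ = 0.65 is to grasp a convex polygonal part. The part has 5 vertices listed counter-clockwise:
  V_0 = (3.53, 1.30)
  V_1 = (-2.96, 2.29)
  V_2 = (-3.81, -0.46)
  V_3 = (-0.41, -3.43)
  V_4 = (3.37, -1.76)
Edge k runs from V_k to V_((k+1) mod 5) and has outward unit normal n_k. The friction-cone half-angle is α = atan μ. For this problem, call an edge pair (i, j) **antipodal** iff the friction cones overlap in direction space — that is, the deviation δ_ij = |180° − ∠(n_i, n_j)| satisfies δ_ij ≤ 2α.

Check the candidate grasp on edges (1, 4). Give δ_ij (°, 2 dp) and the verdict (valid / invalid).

α = atan 0.65 = 33.02°;  2α = 66.05°
edge 1: e_1 = (-0.85, -2.75);  n_1 = (-0.9554, +0.2953)
edge 4: e_4 = (+0.16, +3.06);  n_4 = (+0.9986, -0.0522)
∠(n_1, n_4) = 165.82°
δ = |180° − 165.82°| = 14.18°
14.18° ≤ 2α = 66.05°  →  valid

δ = 14.18°, valid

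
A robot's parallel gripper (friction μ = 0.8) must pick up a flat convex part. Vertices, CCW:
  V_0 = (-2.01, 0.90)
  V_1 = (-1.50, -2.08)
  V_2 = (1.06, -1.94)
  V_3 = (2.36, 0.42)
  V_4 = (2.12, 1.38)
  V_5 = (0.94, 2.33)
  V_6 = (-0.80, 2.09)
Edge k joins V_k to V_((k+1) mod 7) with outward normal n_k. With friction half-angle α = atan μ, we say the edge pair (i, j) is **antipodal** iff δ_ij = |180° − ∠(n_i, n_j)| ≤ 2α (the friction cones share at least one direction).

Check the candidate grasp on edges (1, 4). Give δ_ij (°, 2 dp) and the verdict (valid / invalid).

δ = 41.97°, valid

α = atan 0.8 = 38.66°;  2α = 77.32°
edge 1: e_1 = (+2.56, +0.14);  n_1 = (+0.0546, -0.9985)
edge 4: e_4 = (-1.18, +0.95);  n_4 = (+0.6271, +0.7789)
∠(n_1, n_4) = 138.03°
δ = |180° − 138.03°| = 41.97°
41.97° ≤ 2α = 77.32°  →  valid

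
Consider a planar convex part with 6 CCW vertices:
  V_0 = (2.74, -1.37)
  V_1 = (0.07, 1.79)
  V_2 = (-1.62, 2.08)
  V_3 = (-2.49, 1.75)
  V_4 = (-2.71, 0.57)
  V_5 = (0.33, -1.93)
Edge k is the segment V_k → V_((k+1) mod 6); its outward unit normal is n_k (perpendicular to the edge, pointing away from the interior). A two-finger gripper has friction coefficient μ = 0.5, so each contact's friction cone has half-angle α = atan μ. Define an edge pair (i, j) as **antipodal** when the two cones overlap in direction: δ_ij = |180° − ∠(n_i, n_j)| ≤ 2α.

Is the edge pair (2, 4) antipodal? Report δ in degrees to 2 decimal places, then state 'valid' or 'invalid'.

δ = 60.21°, invalid

α = atan 0.5 = 26.57°;  2α = 53.13°
edge 2: e_2 = (-0.87, -0.33);  n_2 = (-0.3547, +0.9350)
edge 4: e_4 = (+3.04, -2.50);  n_4 = (-0.6352, -0.7724)
∠(n_2, n_4) = 119.79°
δ = |180° − 119.79°| = 60.21°
60.21° > 2α = 53.13°  →  invalid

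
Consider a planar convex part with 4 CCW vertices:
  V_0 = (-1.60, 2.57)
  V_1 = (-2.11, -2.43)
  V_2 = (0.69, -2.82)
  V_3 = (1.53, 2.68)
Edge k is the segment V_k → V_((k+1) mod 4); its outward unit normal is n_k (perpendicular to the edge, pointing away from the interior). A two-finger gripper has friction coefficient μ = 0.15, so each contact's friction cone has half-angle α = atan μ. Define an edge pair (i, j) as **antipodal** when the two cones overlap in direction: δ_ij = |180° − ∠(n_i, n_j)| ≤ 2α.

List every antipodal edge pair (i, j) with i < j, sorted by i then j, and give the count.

α = atan 0.15 = 8.53°;  2α = 17.06°
n_0 = (-0.9948, +0.1015)
n_1 = (-0.1380, -0.9904)
n_2 = (+0.9885, -0.1510)
n_3 = (-0.0351, +0.9994)
  (0,1): δ = 92.11°  ·
  (0,2): δ = 2.86°  ✓
  (0,3): δ = 97.84°  ·
  (1,2): δ = 90.75°  ·
  (1,3): δ = 9.94°  ✓
  (2,3): δ = 79.30°  ·
antipodal pairs: 2

count = 2; pairs: (0,2), (1,3)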